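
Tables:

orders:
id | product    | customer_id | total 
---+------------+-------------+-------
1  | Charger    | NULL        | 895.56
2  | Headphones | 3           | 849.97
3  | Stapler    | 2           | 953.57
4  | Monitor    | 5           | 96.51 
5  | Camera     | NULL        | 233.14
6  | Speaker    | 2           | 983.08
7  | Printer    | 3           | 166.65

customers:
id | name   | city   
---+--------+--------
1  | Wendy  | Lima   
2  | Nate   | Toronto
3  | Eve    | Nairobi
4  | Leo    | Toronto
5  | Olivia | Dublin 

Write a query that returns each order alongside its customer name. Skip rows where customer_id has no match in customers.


INNER JOIN keeps only orders rows whose customer_id matches an id in customers. Walk through each order:
  - order 1 (Charger): customer_id=NULL, no match -> dropped
  - order 2 (Headphones): customer_id=3 -> matches Eve
  - order 3 (Stapler): customer_id=2 -> matches Nate
  - order 4 (Monitor): customer_id=5 -> matches Olivia
  - order 5 (Camera): customer_id=NULL, no match -> dropped
  - order 6 (Speaker): customer_id=2 -> matches Nate
  - order 7 (Printer): customer_id=3 -> matches Eve
So 2 of 7 rows are dropped.

SQL:
SELECT a.product, b.name AS customer
FROM orders a
INNER JOIN customers b ON a.customer_id = b.id

Result:
product    | customer
-----------+---------
Headphones | Eve     
Stapler    | Nate    
Monitor    | Olivia  
Speaker    | Nate    
Printer    | Eve     


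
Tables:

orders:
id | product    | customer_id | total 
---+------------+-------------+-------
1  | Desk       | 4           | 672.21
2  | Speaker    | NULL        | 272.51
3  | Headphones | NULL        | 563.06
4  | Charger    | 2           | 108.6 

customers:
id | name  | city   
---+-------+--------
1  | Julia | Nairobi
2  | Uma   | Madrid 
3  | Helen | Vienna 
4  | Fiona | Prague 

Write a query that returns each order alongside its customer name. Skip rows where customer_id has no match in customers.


INNER JOIN keeps only orders rows whose customer_id matches an id in customers. Walk through each order:
  - order 1 (Desk): customer_id=4 -> matches Fiona
  - order 2 (Speaker): customer_id=NULL, no match -> dropped
  - order 3 (Headphones): customer_id=NULL, no match -> dropped
  - order 4 (Charger): customer_id=2 -> matches Uma
So 2 of 4 rows are dropped.

SQL:
SELECT a.product, b.name AS customer
FROM orders a
INNER JOIN customers b ON a.customer_id = b.id

Result:
product | customer
--------+---------
Desk    | Fiona   
Charger | Uma     


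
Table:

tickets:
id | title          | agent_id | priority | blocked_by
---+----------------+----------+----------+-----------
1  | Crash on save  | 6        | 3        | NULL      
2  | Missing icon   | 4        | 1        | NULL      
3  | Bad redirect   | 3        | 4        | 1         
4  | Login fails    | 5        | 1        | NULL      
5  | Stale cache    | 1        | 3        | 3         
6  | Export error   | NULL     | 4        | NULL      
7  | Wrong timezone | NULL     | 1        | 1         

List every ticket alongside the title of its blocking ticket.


This is a self-join: tickets is joined to a second copy of itself, matching each row's blocked_by to another row's id. Use LEFT JOIN so rows with blocked_by=NULL are kept.
  - ticket 1 (Crash on save): blocked_by=NULL -> NULL
  - ticket 2 (Missing icon): blocked_by=NULL -> NULL
  - ticket 3 (Bad redirect): blocked_by=1 -> Crash on save
  - ticket 4 (Login fails): blocked_by=NULL -> NULL
  - ticket 5 (Stale cache): blocked_by=3 -> Bad redirect
  - ticket 6 (Export error): blocked_by=NULL -> NULL
  - ticket 7 (Wrong timezone): blocked_by=1 -> Crash on save

SQL:
SELECT a.title AS item, b.title AS blocked_by
FROM tickets a
LEFT JOIN tickets b ON a.blocked_by = b.id

Result:
item           | blocked_by   
---------------+--------------
Crash on save  | NULL         
Missing icon   | NULL         
Bad redirect   | Crash on save
Login fails    | NULL         
Stale cache    | Bad redirect 
Export error   | NULL         
Wrong timezone | Crash on save


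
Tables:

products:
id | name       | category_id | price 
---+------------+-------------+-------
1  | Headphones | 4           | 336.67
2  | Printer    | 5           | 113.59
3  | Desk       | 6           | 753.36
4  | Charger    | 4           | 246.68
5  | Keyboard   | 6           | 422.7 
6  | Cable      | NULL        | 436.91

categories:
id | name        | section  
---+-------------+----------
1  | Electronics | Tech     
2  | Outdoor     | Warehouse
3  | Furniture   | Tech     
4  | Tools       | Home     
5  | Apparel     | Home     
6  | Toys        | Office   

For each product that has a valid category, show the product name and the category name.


INNER JOIN keeps only products rows whose category_id matches an id in categories. Walk through each product:
  - product 1 (Headphones): category_id=4 -> matches Tools
  - product 2 (Printer): category_id=5 -> matches Apparel
  - product 3 (Desk): category_id=6 -> matches Toys
  - product 4 (Charger): category_id=4 -> matches Tools
  - product 5 (Keyboard): category_id=6 -> matches Toys
  - product 6 (Cable): category_id=NULL, no match -> dropped
So 1 of 6 rows is dropped.

SQL:
SELECT a.name, b.name AS category
FROM products a
INNER JOIN categories b ON a.category_id = b.id

Result:
name       | category
-----------+---------
Headphones | Tools   
Printer    | Apparel 
Desk       | Toys    
Charger    | Tools   
Keyboard   | Toys    


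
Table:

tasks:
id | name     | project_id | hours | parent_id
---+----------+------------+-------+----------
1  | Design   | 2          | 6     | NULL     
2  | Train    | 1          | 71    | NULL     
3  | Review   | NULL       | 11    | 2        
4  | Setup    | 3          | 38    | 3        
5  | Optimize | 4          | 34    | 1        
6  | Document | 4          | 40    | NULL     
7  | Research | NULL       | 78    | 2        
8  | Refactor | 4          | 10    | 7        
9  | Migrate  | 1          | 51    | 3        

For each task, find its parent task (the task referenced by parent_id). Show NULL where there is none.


This is a self-join: tasks is joined to a second copy of itself, matching each row's parent_id to another row's id. Use LEFT JOIN so rows with parent_id=NULL are kept.
  - task 1 (Design): parent_id=NULL -> NULL
  - task 2 (Train): parent_id=NULL -> NULL
  - task 3 (Review): parent_id=2 -> Train
  - task 4 (Setup): parent_id=3 -> Review
  - task 5 (Optimize): parent_id=1 -> Design
  - task 6 (Document): parent_id=NULL -> NULL
  - task 7 (Research): parent_id=2 -> Train
  - task 8 (Refactor): parent_id=7 -> Research
  - task 9 (Migrate): parent_id=3 -> Review

SQL:
SELECT a.name AS item, b.name AS parent
FROM tasks a
LEFT JOIN tasks b ON a.parent_id = b.id

Result:
item     | parent  
---------+---------
Design   | NULL    
Train    | NULL    
Review   | Train   
Setup    | Review  
Optimize | Design  
Document | NULL    
Research | Train   
Refactor | Research
Migrate  | Review  


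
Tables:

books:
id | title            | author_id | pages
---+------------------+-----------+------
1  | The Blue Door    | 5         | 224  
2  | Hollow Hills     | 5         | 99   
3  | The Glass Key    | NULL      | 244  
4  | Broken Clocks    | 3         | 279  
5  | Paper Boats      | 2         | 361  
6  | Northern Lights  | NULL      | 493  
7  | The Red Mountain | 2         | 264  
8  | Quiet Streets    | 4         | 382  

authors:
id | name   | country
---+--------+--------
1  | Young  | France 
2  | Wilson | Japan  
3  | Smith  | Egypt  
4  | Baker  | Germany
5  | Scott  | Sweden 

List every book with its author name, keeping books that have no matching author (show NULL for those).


LEFT JOIN keeps every row from books (the left table); where author_id has no match in authors, the author columns become NULL. Walk through each book:
  - book 1 (The Blue Door): author_id=5 -> matches Scott
  - book 2 (Hollow Hills): author_id=5 -> matches Scott
  - book 3 (The Glass Key): author_id=NULL, no match -> kept with NULL
  - book 4 (Broken Clocks): author_id=3 -> matches Smith
  - book 5 (Paper Boats): author_id=2 -> matches Wilson
  - book 6 (Northern Lights): author_id=NULL, no match -> kept with NULL
  - book 7 (The Red Mountain): author_id=2 -> matches Wilson
  - book 8 (Quiet Streets): author_id=4 -> matches Baker
All 8 rows appear; 2 have NULL author.

SQL:
SELECT a.title, b.name AS author
FROM books a
LEFT JOIN authors b ON a.author_id = b.id

Result:
title            | author
-----------------+-------
The Blue Door    | Scott 
Hollow Hills     | Scott 
The Glass Key    | NULL  
Broken Clocks    | Smith 
Paper Boats      | Wilson
Northern Lights  | NULL  
The Red Mountain | Wilson
Quiet Streets    | Baker 


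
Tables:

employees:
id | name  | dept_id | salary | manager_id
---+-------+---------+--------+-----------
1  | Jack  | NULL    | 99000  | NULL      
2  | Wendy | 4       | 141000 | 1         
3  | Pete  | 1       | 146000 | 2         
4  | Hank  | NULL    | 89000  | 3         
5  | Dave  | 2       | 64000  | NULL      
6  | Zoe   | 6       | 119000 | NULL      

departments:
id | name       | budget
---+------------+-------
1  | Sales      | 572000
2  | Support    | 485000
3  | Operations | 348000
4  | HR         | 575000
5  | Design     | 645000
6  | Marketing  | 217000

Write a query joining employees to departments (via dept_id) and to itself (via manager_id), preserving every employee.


Two LEFT JOINs from the same base table employees: one to departments via dept_id, one to employees itself via manager_id. Both are LEFT so every employee is preserved.
Match against departments:
  - employee 1 (Jack): dept_id=NULL, no match -> kept with NULL
  - employee 2 (Wendy): dept_id=4 -> matches HR
  - employee 3 (Pete): dept_id=1 -> matches Sales
  - employee 4 (Hank): dept_id=NULL, no match -> kept with NULL
  - employee 5 (Dave): dept_id=2 -> matches Support
  - employee 6 (Zoe): dept_id=6 -> matches Marketing
Match against employees (self):
  - employee 1 (Jack): manager_id=NULL -> NULL
  - employee 2 (Wendy): manager_id=1 -> Jack
  - employee 3 (Pete): manager_id=2 -> Wendy
  - employee 4 (Hank): manager_id=3 -> Pete
  - employee 5 (Dave): manager_id=NULL -> NULL
  - employee 6 (Zoe): manager_id=NULL -> NULL

SQL:
SELECT a.name, b.name AS department, c.name AS manager
FROM employees a
LEFT JOIN departments b ON a.dept_id = b.id
LEFT JOIN employees c ON a.manager_id = c.id

Result:
name  | department | manager
------+------------+--------
Jack  | NULL       | NULL   
Wendy | HR         | Jack   
Pete  | Sales      | Wendy  
Hank  | NULL       | Pete   
Dave  | Support    | NULL   
Zoe   | Marketing  | NULL   


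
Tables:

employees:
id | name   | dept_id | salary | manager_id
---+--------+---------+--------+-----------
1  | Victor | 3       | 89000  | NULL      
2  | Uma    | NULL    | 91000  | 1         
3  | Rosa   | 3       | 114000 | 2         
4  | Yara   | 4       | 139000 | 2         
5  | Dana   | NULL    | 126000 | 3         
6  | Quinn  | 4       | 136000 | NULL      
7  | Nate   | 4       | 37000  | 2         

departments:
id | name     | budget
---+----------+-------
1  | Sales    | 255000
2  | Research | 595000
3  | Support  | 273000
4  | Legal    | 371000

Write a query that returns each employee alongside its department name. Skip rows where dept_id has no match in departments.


INNER JOIN keeps only employees rows whose dept_id matches an id in departments. Walk through each employee:
  - employee 1 (Victor): dept_id=3 -> matches Support
  - employee 2 (Uma): dept_id=NULL, no match -> dropped
  - employee 3 (Rosa): dept_id=3 -> matches Support
  - employee 4 (Yara): dept_id=4 -> matches Legal
  - employee 5 (Dana): dept_id=NULL, no match -> dropped
  - employee 6 (Quinn): dept_id=4 -> matches Legal
  - employee 7 (Nate): dept_id=4 -> matches Legal
So 2 of 7 rows are dropped.

SQL:
SELECT a.name, b.name AS department
FROM employees a
INNER JOIN departments b ON a.dept_id = b.id

Result:
name   | department
-------+-----------
Victor | Support   
Rosa   | Support   
Yara   | Legal     
Quinn  | Legal     
Nate   | Legal     


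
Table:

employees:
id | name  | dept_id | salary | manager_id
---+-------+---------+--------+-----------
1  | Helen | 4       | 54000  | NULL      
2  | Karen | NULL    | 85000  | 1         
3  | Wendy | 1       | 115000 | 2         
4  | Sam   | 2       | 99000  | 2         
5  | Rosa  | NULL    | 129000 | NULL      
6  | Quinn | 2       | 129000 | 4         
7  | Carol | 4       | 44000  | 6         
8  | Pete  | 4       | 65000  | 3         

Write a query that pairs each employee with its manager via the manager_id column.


This is a self-join: employees is joined to a second copy of itself, matching each row's manager_id to another row's id. Use LEFT JOIN so rows with manager_id=NULL are kept.
  - employee 1 (Helen): manager_id=NULL -> NULL
  - employee 2 (Karen): manager_id=1 -> Helen
  - employee 3 (Wendy): manager_id=2 -> Karen
  - employee 4 (Sam): manager_id=2 -> Karen
  - employee 5 (Rosa): manager_id=NULL -> NULL
  - employee 6 (Quinn): manager_id=4 -> Sam
  - employee 7 (Carol): manager_id=6 -> Quinn
  - employee 8 (Pete): manager_id=3 -> Wendy

SQL:
SELECT a.name AS item, b.name AS manager
FROM employees a
LEFT JOIN employees b ON a.manager_id = b.id

Result:
item  | manager
------+--------
Helen | NULL   
Karen | Helen  
Wendy | Karen  
Sam   | Karen  
Rosa  | NULL   
Quinn | Sam    
Carol | Quinn  
Pete  | Wendy  


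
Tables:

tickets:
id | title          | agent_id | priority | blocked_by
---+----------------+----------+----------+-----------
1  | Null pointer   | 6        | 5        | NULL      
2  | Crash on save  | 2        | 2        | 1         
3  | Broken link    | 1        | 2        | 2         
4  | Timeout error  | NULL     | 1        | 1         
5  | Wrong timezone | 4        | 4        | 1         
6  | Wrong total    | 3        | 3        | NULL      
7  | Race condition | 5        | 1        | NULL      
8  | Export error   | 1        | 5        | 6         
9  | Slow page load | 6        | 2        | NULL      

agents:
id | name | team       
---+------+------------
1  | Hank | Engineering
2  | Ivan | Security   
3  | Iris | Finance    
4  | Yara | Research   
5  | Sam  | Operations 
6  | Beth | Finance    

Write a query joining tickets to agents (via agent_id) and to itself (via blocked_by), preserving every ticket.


Two LEFT JOINs from the same base table tickets: one to agents via agent_id, one to tickets itself via blocked_by. Both are LEFT so every ticket is preserved.
Match against agents:
  - ticket 1 (Null pointer): agent_id=6 -> matches Beth
  - ticket 2 (Crash on save): agent_id=2 -> matches Ivan
  - ticket 3 (Broken link): agent_id=1 -> matches Hank
  - ticket 4 (Timeout error): agent_id=NULL, no match -> kept with NULL
  - ticket 5 (Wrong timezone): agent_id=4 -> matches Yara
  - ticket 6 (Wrong total): agent_id=3 -> matches Iris
  - ticket 7 (Race condition): agent_id=5 -> matches Sam
  - ticket 8 (Export error): agent_id=1 -> matches Hank
  - ticket 9 (Slow page load): agent_id=6 -> matches Beth
Match against tickets (self):
  - ticket 1 (Null pointer): blocked_by=NULL -> NULL
  - ticket 2 (Crash on save): blocked_by=1 -> Null pointer
  - ticket 3 (Broken link): blocked_by=2 -> Crash on save
  - ticket 4 (Timeout error): blocked_by=1 -> Null pointer
  - ticket 5 (Wrong timezone): blocked_by=1 -> Null pointer
  - ticket 6 (Wrong total): blocked_by=NULL -> NULL
  - ticket 7 (Race condition): blocked_by=NULL -> NULL
  - ticket 8 (Export error): blocked_by=6 -> Wrong total
  - ticket 9 (Slow page load): blocked_by=NULL -> NULL

SQL:
SELECT a.title, b.name AS agent, c.title AS blocked_by
FROM tickets a
LEFT JOIN agents b ON a.agent_id = b.id
LEFT JOIN tickets c ON a.blocked_by = c.id

Result:
title          | agent | blocked_by   
---------------+-------+--------------
Null pointer   | Beth  | NULL         
Crash on save  | Ivan  | Null pointer 
Broken link    | Hank  | Crash on save
Timeout error  | NULL  | Null pointer 
Wrong timezone | Yara  | Null pointer 
Wrong total    | Iris  | NULL         
Race condition | Sam   | NULL         
Export error   | Hank  | Wrong total  
Slow page load | Beth  | NULL         


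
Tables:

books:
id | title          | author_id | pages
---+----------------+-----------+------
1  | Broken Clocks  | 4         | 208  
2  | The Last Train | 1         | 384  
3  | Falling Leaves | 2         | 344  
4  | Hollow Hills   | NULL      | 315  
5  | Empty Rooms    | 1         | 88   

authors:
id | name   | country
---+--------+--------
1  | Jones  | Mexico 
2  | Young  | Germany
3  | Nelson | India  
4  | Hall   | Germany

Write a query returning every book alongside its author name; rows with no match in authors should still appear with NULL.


LEFT JOIN keeps every row from books (the left table); where author_id has no match in authors, the author columns become NULL. Walk through each book:
  - book 1 (Broken Clocks): author_id=4 -> matches Hall
  - book 2 (The Last Train): author_id=1 -> matches Jones
  - book 3 (Falling Leaves): author_id=2 -> matches Young
  - book 4 (Hollow Hills): author_id=NULL, no match -> kept with NULL
  - book 5 (Empty Rooms): author_id=1 -> matches Jones
All 5 rows appear; 1 has NULL author.

SQL:
SELECT a.title, b.name AS author
FROM books a
LEFT JOIN authors b ON a.author_id = b.id

Result:
title          | author
---------------+-------
Broken Clocks  | Hall  
The Last Train | Jones 
Falling Leaves | Young 
Hollow Hills   | NULL  
Empty Rooms    | Jones 


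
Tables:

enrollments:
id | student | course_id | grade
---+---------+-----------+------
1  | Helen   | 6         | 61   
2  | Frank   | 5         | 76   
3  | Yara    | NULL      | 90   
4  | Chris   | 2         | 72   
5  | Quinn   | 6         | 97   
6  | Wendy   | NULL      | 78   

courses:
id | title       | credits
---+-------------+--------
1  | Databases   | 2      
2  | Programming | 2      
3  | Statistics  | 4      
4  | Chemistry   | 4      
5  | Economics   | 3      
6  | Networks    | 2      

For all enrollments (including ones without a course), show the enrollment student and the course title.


LEFT JOIN keeps every row from enrollments (the left table); where course_id has no match in courses, the course columns become NULL. Walk through each enrollment:
  - enrollment 1 (Helen): course_id=6 -> matches Networks
  - enrollment 2 (Frank): course_id=5 -> matches Economics
  - enrollment 3 (Yara): course_id=NULL, no match -> kept with NULL
  - enrollment 4 (Chris): course_id=2 -> matches Programming
  - enrollment 5 (Quinn): course_id=6 -> matches Networks
  - enrollment 6 (Wendy): course_id=NULL, no match -> kept with NULL
All 6 rows appear; 2 have NULL course.

SQL:
SELECT a.student, b.title AS course
FROM enrollments a
LEFT JOIN courses b ON a.course_id = b.id

Result:
student | course     
--------+------------
Helen   | Networks   
Frank   | Economics  
Yara    | NULL       
Chris   | Programming
Quinn   | Networks   
Wendy   | NULL       


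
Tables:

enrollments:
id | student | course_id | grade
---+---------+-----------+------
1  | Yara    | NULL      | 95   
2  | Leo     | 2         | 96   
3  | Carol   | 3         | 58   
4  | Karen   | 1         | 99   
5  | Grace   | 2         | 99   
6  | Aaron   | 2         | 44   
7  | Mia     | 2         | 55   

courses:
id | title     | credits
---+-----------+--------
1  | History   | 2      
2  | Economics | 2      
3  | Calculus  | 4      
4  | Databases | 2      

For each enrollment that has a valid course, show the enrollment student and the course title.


INNER JOIN keeps only enrollments rows whose course_id matches an id in courses. Walk through each enrollment:
  - enrollment 1 (Yara): course_id=NULL, no match -> dropped
  - enrollment 2 (Leo): course_id=2 -> matches Economics
  - enrollment 3 (Carol): course_id=3 -> matches Calculus
  - enrollment 4 (Karen): course_id=1 -> matches History
  - enrollment 5 (Grace): course_id=2 -> matches Economics
  - enrollment 6 (Aaron): course_id=2 -> matches Economics
  - enrollment 7 (Mia): course_id=2 -> matches Economics
So 1 of 7 rows is dropped.

SQL:
SELECT a.student, b.title AS course
FROM enrollments a
INNER JOIN courses b ON a.course_id = b.id

Result:
student | course   
--------+----------
Leo     | Economics
Carol   | Calculus 
Karen   | History  
Grace   | Economics
Aaron   | Economics
Mia     | Economics


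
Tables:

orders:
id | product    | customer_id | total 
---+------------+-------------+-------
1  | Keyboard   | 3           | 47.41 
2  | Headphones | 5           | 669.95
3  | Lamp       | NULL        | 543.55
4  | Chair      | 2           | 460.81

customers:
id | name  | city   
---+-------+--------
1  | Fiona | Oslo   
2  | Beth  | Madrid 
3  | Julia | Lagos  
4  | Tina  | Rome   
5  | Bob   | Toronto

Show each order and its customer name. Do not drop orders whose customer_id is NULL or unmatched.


LEFT JOIN keeps every row from orders (the left table); where customer_id has no match in customers, the customer columns become NULL. Walk through each order:
  - order 1 (Keyboard): customer_id=3 -> matches Julia
  - order 2 (Headphones): customer_id=5 -> matches Bob
  - order 3 (Lamp): customer_id=NULL, no match -> kept with NULL
  - order 4 (Chair): customer_id=2 -> matches Beth
All 4 rows appear; 1 has NULL customer.

SQL:
SELECT a.product, b.name AS customer
FROM orders a
LEFT JOIN customers b ON a.customer_id = b.id

Result:
product    | customer
-----------+---------
Keyboard   | Julia   
Headphones | Bob     
Lamp       | NULL    
Chair      | Beth    


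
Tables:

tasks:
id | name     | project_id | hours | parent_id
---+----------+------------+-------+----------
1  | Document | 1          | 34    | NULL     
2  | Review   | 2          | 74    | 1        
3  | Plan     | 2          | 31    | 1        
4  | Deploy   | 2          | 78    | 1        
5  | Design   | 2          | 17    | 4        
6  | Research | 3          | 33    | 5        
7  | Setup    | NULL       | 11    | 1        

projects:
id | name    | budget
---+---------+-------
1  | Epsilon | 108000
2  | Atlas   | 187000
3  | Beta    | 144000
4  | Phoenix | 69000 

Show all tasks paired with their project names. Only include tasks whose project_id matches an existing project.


INNER JOIN keeps only tasks rows whose project_id matches an id in projects. Walk through each task:
  - task 1 (Document): project_id=1 -> matches Epsilon
  - task 2 (Review): project_id=2 -> matches Atlas
  - task 3 (Plan): project_id=2 -> matches Atlas
  - task 4 (Deploy): project_id=2 -> matches Atlas
  - task 5 (Design): project_id=2 -> matches Atlas
  - task 6 (Research): project_id=3 -> matches Beta
  - task 7 (Setup): project_id=NULL, no match -> dropped
So 1 of 7 rows is dropped.

SQL:
SELECT a.name, b.name AS project
FROM tasks a
INNER JOIN projects b ON a.project_id = b.id

Result:
name     | project
---------+--------
Document | Epsilon
Review   | Atlas  
Plan     | Atlas  
Deploy   | Atlas  
Design   | Atlas  
Research | Beta   


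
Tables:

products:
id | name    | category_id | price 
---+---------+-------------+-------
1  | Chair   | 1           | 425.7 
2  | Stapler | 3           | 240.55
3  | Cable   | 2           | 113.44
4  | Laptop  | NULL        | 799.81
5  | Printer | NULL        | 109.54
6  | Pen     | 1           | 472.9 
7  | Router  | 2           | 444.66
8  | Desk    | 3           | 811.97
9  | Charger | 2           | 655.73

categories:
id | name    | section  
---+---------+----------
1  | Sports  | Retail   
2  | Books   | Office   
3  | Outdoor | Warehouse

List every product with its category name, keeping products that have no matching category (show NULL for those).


LEFT JOIN keeps every row from products (the left table); where category_id has no match in categories, the category columns become NULL. Walk through each product:
  - product 1 (Chair): category_id=1 -> matches Sports
  - product 2 (Stapler): category_id=3 -> matches Outdoor
  - product 3 (Cable): category_id=2 -> matches Books
  - product 4 (Laptop): category_id=NULL, no match -> kept with NULL
  - product 5 (Printer): category_id=NULL, no match -> kept with NULL
  - product 6 (Pen): category_id=1 -> matches Sports
  - product 7 (Router): category_id=2 -> matches Books
  - product 8 (Desk): category_id=3 -> matches Outdoor
  - product 9 (Charger): category_id=2 -> matches Books
All 9 rows appear; 2 have NULL category.

SQL:
SELECT a.name, b.name AS category
FROM products a
LEFT JOIN categories b ON a.category_id = b.id

Result:
name    | category
--------+---------
Chair   | Sports  
Stapler | Outdoor 
Cable   | Books   
Laptop  | NULL    
Printer | NULL    
Pen     | Sports  
Router  | Books   
Desk    | Outdoor 
Charger | Books   


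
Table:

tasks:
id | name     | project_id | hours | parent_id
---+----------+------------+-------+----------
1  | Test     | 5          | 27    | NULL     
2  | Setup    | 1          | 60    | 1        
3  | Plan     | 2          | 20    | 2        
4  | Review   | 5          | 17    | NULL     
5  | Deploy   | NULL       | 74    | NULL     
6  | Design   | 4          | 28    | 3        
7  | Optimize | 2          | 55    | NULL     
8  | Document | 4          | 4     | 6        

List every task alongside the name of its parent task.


This is a self-join: tasks is joined to a second copy of itself, matching each row's parent_id to another row's id. Use LEFT JOIN so rows with parent_id=NULL are kept.
  - task 1 (Test): parent_id=NULL -> NULL
  - task 2 (Setup): parent_id=1 -> Test
  - task 3 (Plan): parent_id=2 -> Setup
  - task 4 (Review): parent_id=NULL -> NULL
  - task 5 (Deploy): parent_id=NULL -> NULL
  - task 6 (Design): parent_id=3 -> Plan
  - task 7 (Optimize): parent_id=NULL -> NULL
  - task 8 (Document): parent_id=6 -> Design

SQL:
SELECT a.name AS item, b.name AS parent
FROM tasks a
LEFT JOIN tasks b ON a.parent_id = b.id

Result:
item     | parent
---------+-------
Test     | NULL  
Setup    | Test  
Plan     | Setup 
Review   | NULL  
Deploy   | NULL  
Design   | Plan  
Optimize | NULL  
Document | Design


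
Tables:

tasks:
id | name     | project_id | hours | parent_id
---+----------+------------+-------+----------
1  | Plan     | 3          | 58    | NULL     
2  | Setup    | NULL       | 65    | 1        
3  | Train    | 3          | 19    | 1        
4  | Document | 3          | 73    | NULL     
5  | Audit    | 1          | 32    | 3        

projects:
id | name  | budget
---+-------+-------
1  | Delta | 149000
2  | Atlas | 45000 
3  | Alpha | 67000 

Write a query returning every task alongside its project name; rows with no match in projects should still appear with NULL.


LEFT JOIN keeps every row from tasks (the left table); where project_id has no match in projects, the project columns become NULL. Walk through each task:
  - task 1 (Plan): project_id=3 -> matches Alpha
  - task 2 (Setup): project_id=NULL, no match -> kept with NULL
  - task 3 (Train): project_id=3 -> matches Alpha
  - task 4 (Document): project_id=3 -> matches Alpha
  - task 5 (Audit): project_id=1 -> matches Delta
All 5 rows appear; 1 has NULL project.

SQL:
SELECT a.name, b.name AS project
FROM tasks a
LEFT JOIN projects b ON a.project_id = b.id

Result:
name     | project
---------+--------
Plan     | Alpha  
Setup    | NULL   
Train    | Alpha  
Document | Alpha  
Audit    | Delta  


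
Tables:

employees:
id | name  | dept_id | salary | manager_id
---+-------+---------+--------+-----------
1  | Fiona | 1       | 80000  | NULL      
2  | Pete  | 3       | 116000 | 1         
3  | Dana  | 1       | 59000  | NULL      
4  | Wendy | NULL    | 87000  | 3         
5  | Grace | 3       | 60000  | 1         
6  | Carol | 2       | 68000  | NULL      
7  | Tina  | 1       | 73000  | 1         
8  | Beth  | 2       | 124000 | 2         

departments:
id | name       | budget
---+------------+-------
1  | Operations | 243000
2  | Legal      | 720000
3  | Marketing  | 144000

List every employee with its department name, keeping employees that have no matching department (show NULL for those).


LEFT JOIN keeps every row from employees (the left table); where dept_id has no match in departments, the department columns become NULL. Walk through each employee:
  - employee 1 (Fiona): dept_id=1 -> matches Operations
  - employee 2 (Pete): dept_id=3 -> matches Marketing
  - employee 3 (Dana): dept_id=1 -> matches Operations
  - employee 4 (Wendy): dept_id=NULL, no match -> kept with NULL
  - employee 5 (Grace): dept_id=3 -> matches Marketing
  - employee 6 (Carol): dept_id=2 -> matches Legal
  - employee 7 (Tina): dept_id=1 -> matches Operations
  - employee 8 (Beth): dept_id=2 -> matches Legal
All 8 rows appear; 1 has NULL department.

SQL:
SELECT a.name, b.name AS department
FROM employees a
LEFT JOIN departments b ON a.dept_id = b.id

Result:
name  | department
------+-----------
Fiona | Operations
Pete  | Marketing 
Dana  | Operations
Wendy | NULL      
Grace | Marketing 
Carol | Legal     
Tina  | Operations
Beth  | Legal     


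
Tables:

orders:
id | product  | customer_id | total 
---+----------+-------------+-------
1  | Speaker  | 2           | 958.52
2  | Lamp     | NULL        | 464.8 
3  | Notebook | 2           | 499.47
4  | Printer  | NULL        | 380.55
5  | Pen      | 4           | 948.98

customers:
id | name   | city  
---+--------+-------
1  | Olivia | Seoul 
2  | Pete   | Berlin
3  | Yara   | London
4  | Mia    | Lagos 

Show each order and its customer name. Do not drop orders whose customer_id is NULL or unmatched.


LEFT JOIN keeps every row from orders (the left table); where customer_id has no match in customers, the customer columns become NULL. Walk through each order:
  - order 1 (Speaker): customer_id=2 -> matches Pete
  - order 2 (Lamp): customer_id=NULL, no match -> kept with NULL
  - order 3 (Notebook): customer_id=2 -> matches Pete
  - order 4 (Printer): customer_id=NULL, no match -> kept with NULL
  - order 5 (Pen): customer_id=4 -> matches Mia
All 5 rows appear; 2 have NULL customer.

SQL:
SELECT a.product, b.name AS customer
FROM orders a
LEFT JOIN customers b ON a.customer_id = b.id

Result:
product  | customer
---------+---------
Speaker  | Pete    
Lamp     | NULL    
Notebook | Pete    
Printer  | NULL    
Pen      | Mia     


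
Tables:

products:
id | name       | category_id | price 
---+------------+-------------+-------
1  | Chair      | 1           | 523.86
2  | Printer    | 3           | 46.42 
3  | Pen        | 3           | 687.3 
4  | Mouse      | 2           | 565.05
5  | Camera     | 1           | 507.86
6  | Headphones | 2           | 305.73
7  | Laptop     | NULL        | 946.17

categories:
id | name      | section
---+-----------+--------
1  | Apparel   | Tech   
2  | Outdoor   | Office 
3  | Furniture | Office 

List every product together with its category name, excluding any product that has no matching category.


INNER JOIN keeps only products rows whose category_id matches an id in categories. Walk through each product:
  - product 1 (Chair): category_id=1 -> matches Apparel
  - product 2 (Printer): category_id=3 -> matches Furniture
  - product 3 (Pen): category_id=3 -> matches Furniture
  - product 4 (Mouse): category_id=2 -> matches Outdoor
  - product 5 (Camera): category_id=1 -> matches Apparel
  - product 6 (Headphones): category_id=2 -> matches Outdoor
  - product 7 (Laptop): category_id=NULL, no match -> dropped
So 1 of 7 rows is dropped.

SQL:
SELECT a.name, b.name AS category
FROM products a
INNER JOIN categories b ON a.category_id = b.id

Result:
name       | category 
-----------+----------
Chair      | Apparel  
Printer    | Furniture
Pen        | Furniture
Mouse      | Outdoor  
Camera     | Apparel  
Headphones | Outdoor  


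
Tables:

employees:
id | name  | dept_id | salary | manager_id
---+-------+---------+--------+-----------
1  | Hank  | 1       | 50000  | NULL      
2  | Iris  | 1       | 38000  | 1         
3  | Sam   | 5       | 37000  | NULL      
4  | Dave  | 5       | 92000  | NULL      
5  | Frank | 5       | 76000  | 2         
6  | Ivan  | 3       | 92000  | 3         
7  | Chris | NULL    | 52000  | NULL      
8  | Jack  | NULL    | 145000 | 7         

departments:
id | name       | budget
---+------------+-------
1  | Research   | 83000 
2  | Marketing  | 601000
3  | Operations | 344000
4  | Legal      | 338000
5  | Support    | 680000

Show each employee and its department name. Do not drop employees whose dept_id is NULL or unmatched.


LEFT JOIN keeps every row from employees (the left table); where dept_id has no match in departments, the department columns become NULL. Walk through each employee:
  - employee 1 (Hank): dept_id=1 -> matches Research
  - employee 2 (Iris): dept_id=1 -> matches Research
  - employee 3 (Sam): dept_id=5 -> matches Support
  - employee 4 (Dave): dept_id=5 -> matches Support
  - employee 5 (Frank): dept_id=5 -> matches Support
  - employee 6 (Ivan): dept_id=3 -> matches Operations
  - employee 7 (Chris): dept_id=NULL, no match -> kept with NULL
  - employee 8 (Jack): dept_id=NULL, no match -> kept with NULL
All 8 rows appear; 2 have NULL department.

SQL:
SELECT a.name, b.name AS department
FROM employees a
LEFT JOIN departments b ON a.dept_id = b.id

Result:
name  | department
------+-----------
Hank  | Research  
Iris  | Research  
Sam   | Support   
Dave  | Support   
Frank | Support   
Ivan  | Operations
Chris | NULL      
Jack  | NULL      


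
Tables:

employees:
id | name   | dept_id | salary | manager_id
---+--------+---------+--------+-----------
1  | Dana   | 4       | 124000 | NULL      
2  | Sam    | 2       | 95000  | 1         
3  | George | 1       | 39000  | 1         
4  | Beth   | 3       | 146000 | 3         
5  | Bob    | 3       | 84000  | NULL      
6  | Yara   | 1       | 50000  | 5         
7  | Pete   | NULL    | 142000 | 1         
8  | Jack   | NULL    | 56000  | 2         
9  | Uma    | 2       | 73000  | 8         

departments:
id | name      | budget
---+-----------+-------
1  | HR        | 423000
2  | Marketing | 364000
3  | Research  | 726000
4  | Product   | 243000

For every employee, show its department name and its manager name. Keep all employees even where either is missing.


Two LEFT JOINs from the same base table employees: one to departments via dept_id, one to employees itself via manager_id. Both are LEFT so every employee is preserved.
Match against departments:
  - employee 1 (Dana): dept_id=4 -> matches Product
  - employee 2 (Sam): dept_id=2 -> matches Marketing
  - employee 3 (George): dept_id=1 -> matches HR
  - employee 4 (Beth): dept_id=3 -> matches Research
  - employee 5 (Bob): dept_id=3 -> matches Research
  - employee 6 (Yara): dept_id=1 -> matches HR
  - employee 7 (Pete): dept_id=NULL, no match -> kept with NULL
  - employee 8 (Jack): dept_id=NULL, no match -> kept with NULL
  - employee 9 (Uma): dept_id=2 -> matches Marketing
Match against employees (self):
  - employee 1 (Dana): manager_id=NULL -> NULL
  - employee 2 (Sam): manager_id=1 -> Dana
  - employee 3 (George): manager_id=1 -> Dana
  - employee 4 (Beth): manager_id=3 -> George
  - employee 5 (Bob): manager_id=NULL -> NULL
  - employee 6 (Yara): manager_id=5 -> Bob
  - employee 7 (Pete): manager_id=1 -> Dana
  - employee 8 (Jack): manager_id=2 -> Sam
  - employee 9 (Uma): manager_id=8 -> Jack

SQL:
SELECT a.name, b.name AS department, c.name AS manager
FROM employees a
LEFT JOIN departments b ON a.dept_id = b.id
LEFT JOIN employees c ON a.manager_id = c.id

Result:
name   | department | manager
-------+------------+--------
Dana   | Product    | NULL   
Sam    | Marketing  | Dana   
George | HR         | Dana   
Beth   | Research   | George 
Bob    | Research   | NULL   
Yara   | HR         | Bob    
Pete   | NULL       | Dana   
Jack   | NULL       | Sam    
Uma    | Marketing  | Jack   


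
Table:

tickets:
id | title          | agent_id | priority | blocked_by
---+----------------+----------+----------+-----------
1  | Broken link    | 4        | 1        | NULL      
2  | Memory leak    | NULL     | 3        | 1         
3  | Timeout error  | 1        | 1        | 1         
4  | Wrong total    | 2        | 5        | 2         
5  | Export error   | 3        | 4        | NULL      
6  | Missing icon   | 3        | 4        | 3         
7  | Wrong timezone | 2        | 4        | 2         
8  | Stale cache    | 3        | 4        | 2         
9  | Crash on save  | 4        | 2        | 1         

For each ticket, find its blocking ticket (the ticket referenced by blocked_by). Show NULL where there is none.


This is a self-join: tickets is joined to a second copy of itself, matching each row's blocked_by to another row's id. Use LEFT JOIN so rows with blocked_by=NULL are kept.
  - ticket 1 (Broken link): blocked_by=NULL -> NULL
  - ticket 2 (Memory leak): blocked_by=1 -> Broken link
  - ticket 3 (Timeout error): blocked_by=1 -> Broken link
  - ticket 4 (Wrong total): blocked_by=2 -> Memory leak
  - ticket 5 (Export error): blocked_by=NULL -> NULL
  - ticket 6 (Missing icon): blocked_by=3 -> Timeout error
  - ticket 7 (Wrong timezone): blocked_by=2 -> Memory leak
  - ticket 8 (Stale cache): blocked_by=2 -> Memory leak
  - ticket 9 (Crash on save): blocked_by=1 -> Broken link

SQL:
SELECT a.title AS item, b.title AS blocked_by
FROM tickets a
LEFT JOIN tickets b ON a.blocked_by = b.id

Result:
item           | blocked_by   
---------------+--------------
Broken link    | NULL         
Memory leak    | Broken link  
Timeout error  | Broken link  
Wrong total    | Memory leak  
Export error   | NULL         
Missing icon   | Timeout error
Wrong timezone | Memory leak  
Stale cache    | Memory leak  
Crash on save  | Broken link  


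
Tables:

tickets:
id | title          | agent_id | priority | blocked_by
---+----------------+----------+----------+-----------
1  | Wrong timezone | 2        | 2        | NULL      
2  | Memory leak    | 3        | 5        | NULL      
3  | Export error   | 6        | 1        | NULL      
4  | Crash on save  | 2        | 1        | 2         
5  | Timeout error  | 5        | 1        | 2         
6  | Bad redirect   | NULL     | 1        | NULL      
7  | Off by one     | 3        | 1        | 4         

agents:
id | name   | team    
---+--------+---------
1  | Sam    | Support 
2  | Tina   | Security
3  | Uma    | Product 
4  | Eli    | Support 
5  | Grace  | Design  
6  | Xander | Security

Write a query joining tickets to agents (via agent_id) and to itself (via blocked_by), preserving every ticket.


Two LEFT JOINs from the same base table tickets: one to agents via agent_id, one to tickets itself via blocked_by. Both are LEFT so every ticket is preserved.
Match against agents:
  - ticket 1 (Wrong timezone): agent_id=2 -> matches Tina
  - ticket 2 (Memory leak): agent_id=3 -> matches Uma
  - ticket 3 (Export error): agent_id=6 -> matches Xander
  - ticket 4 (Crash on save): agent_id=2 -> matches Tina
  - ticket 5 (Timeout error): agent_id=5 -> matches Grace
  - ticket 6 (Bad redirect): agent_id=NULL, no match -> kept with NULL
  - ticket 7 (Off by one): agent_id=3 -> matches Uma
Match against tickets (self):
  - ticket 1 (Wrong timezone): blocked_by=NULL -> NULL
  - ticket 2 (Memory leak): blocked_by=NULL -> NULL
  - ticket 3 (Export error): blocked_by=NULL -> NULL
  - ticket 4 (Crash on save): blocked_by=2 -> Memory leak
  - ticket 5 (Timeout error): blocked_by=2 -> Memory leak
  - ticket 6 (Bad redirect): blocked_by=NULL -> NULL
  - ticket 7 (Off by one): blocked_by=4 -> Crash on save

SQL:
SELECT a.title, b.name AS agent, c.title AS blocked_by
FROM tickets a
LEFT JOIN agents b ON a.agent_id = b.id
LEFT JOIN tickets c ON a.blocked_by = c.id

Result:
title          | agent  | blocked_by   
---------------+--------+--------------
Wrong timezone | Tina   | NULL         
Memory leak    | Uma    | NULL         
Export error   | Xander | NULL         
Crash on save  | Tina   | Memory leak  
Timeout error  | Grace  | Memory leak  
Bad redirect   | NULL   | NULL         
Off by one     | Uma    | Crash on save


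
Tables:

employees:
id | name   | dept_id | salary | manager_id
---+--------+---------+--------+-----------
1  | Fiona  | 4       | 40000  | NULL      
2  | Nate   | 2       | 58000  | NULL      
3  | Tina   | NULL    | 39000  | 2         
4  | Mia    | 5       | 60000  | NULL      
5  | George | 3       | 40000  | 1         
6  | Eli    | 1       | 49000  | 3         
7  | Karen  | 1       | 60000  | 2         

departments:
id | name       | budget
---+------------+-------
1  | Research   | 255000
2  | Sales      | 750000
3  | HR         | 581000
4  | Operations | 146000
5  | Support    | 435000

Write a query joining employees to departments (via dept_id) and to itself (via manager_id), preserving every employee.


Two LEFT JOINs from the same base table employees: one to departments via dept_id, one to employees itself via manager_id. Both are LEFT so every employee is preserved.
Match against departments:
  - employee 1 (Fiona): dept_id=4 -> matches Operations
  - employee 2 (Nate): dept_id=2 -> matches Sales
  - employee 3 (Tina): dept_id=NULL, no match -> kept with NULL
  - employee 4 (Mia): dept_id=5 -> matches Support
  - employee 5 (George): dept_id=3 -> matches HR
  - employee 6 (Eli): dept_id=1 -> matches Research
  - employee 7 (Karen): dept_id=1 -> matches Research
Match against employees (self):
  - employee 1 (Fiona): manager_id=NULL -> NULL
  - employee 2 (Nate): manager_id=NULL -> NULL
  - employee 3 (Tina): manager_id=2 -> Nate
  - employee 4 (Mia): manager_id=NULL -> NULL
  - employee 5 (George): manager_id=1 -> Fiona
  - employee 6 (Eli): manager_id=3 -> Tina
  - employee 7 (Karen): manager_id=2 -> Nate

SQL:
SELECT a.name, b.name AS department, c.name AS manager
FROM employees a
LEFT JOIN departments b ON a.dept_id = b.id
LEFT JOIN employees c ON a.manager_id = c.id

Result:
name   | department | manager
-------+------------+--------
Fiona  | Operations | NULL   
Nate   | Sales      | NULL   
Tina   | NULL       | Nate   
Mia    | Support    | NULL   
George | HR         | Fiona  
Eli    | Research   | Tina   
Karen  | Research   | Nate   
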